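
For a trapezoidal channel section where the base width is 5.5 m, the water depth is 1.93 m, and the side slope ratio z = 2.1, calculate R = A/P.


For a trapezoidal section with side slope z:
A = (b + z*y)*y = (5.5 + 2.1*1.93)*1.93 = 18.437 m^2.
P = b + 2*y*sqrt(1 + z^2) = 5.5 + 2*1.93*sqrt(1 + 2.1^2) = 14.478 m.
R = A/P = 18.437 / 14.478 = 1.2735 m.

1.2735


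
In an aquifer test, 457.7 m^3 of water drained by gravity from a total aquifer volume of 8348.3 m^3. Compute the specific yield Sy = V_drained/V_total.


Specific yield Sy = Volume drained / Total volume.
Sy = 457.7 / 8348.3
   = 0.0548.

0.0548


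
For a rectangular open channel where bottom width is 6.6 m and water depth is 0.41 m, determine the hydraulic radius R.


For a rectangular section:
Flow area A = b * y = 6.6 * 0.41 = 2.71 m^2.
Wetted perimeter P = b + 2y = 6.6 + 2*0.41 = 7.42 m.
Hydraulic radius R = A/P = 2.71 / 7.42 = 0.3647 m.

0.3647


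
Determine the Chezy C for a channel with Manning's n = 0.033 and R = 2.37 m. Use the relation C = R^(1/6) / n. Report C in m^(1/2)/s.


The Chezy coefficient relates to Manning's n through C = R^(1/6) / n.
R^(1/6) = 2.37^(1/6) = 1.15467.
C = 1.15467 / 0.033 = 34.99 m^(1/2)/s.

34.99


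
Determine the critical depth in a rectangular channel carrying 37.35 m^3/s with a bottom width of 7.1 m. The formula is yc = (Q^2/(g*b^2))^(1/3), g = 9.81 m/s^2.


Using yc = (Q^2 / (g * b^2))^(1/3):
Q^2 = 37.35^2 = 1395.02.
g * b^2 = 9.81 * 7.1^2 = 9.81 * 50.41 = 494.52.
Q^2 / (g*b^2) = 1395.02 / 494.52 = 2.821.
yc = 2.821^(1/3) = 1.413 m.

1.413


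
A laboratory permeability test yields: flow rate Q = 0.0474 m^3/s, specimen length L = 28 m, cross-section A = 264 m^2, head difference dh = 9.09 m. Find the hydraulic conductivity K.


From K = Q*L / (A*dh):
Numerator: Q*L = 0.0474 * 28 = 1.3272.
Denominator: A*dh = 264 * 9.09 = 2399.76.
K = 1.3272 / 2399.76 = 0.000553 m/s.

0.000553


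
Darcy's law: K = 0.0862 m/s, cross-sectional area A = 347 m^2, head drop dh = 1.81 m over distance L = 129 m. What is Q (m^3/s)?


Darcy's law: Q = K * A * i, where i = dh/L.
Hydraulic gradient i = 1.81 / 129 = 0.014031.
Q = 0.0862 * 347 * 0.014031
  = 0.4197 m^3/s.

0.4197


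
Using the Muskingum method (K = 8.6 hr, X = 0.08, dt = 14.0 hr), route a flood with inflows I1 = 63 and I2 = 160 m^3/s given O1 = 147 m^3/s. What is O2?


Muskingum coefficients:
denom = 2*K*(1-X) + dt = 2*8.6*(1-0.08) + 14.0 = 29.824.
C0 = (dt - 2*K*X)/denom = (14.0 - 2*8.6*0.08)/29.824 = 0.4233.
C1 = (dt + 2*K*X)/denom = (14.0 + 2*8.6*0.08)/29.824 = 0.5156.
C2 = (2*K*(1-X) - dt)/denom = 0.0612.
O2 = C0*I2 + C1*I1 + C2*O1
   = 0.4233*160 + 0.5156*63 + 0.0612*147
   = 109.2 m^3/s.

109.2


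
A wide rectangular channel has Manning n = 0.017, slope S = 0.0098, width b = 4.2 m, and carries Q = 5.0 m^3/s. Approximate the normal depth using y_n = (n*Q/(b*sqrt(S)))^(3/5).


We use the wide-channel approximation y_n = (n*Q/(b*sqrt(S)))^(3/5).
sqrt(S) = sqrt(0.0098) = 0.098995.
Numerator: n*Q = 0.017 * 5.0 = 0.085.
Denominator: b*sqrt(S) = 4.2 * 0.098995 = 0.415779.
arg = 0.2044.
y_n = 0.2044^(3/5) = 0.3858 m.

0.3858


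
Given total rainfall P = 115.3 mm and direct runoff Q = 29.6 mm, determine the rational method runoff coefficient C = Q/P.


The runoff coefficient C = runoff depth / rainfall depth.
C = 29.6 / 115.3
  = 0.2567.

0.2567


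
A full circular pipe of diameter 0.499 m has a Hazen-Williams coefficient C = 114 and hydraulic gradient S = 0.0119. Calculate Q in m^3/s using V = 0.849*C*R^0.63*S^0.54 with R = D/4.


For a full circular pipe, R = D/4 = 0.499/4 = 0.1247 m.
V = 0.849 * 114 * 0.1247^0.63 * 0.0119^0.54
  = 0.849 * 114 * 0.269467 * 0.091368
  = 2.3829 m/s.
Pipe area A = pi*D^2/4 = pi*0.499^2/4 = 0.1956 m^2.
Q = A * V = 0.1956 * 2.3829 = 0.466 m^3/s.

0.466


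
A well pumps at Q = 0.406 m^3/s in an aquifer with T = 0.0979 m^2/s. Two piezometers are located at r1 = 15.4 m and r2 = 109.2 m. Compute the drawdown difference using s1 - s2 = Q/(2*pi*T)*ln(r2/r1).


Thiem equation: s1 - s2 = Q/(2*pi*T) * ln(r2/r1).
ln(r2/r1) = ln(109.2/15.4) = 1.9588.
Q/(2*pi*T) = 0.406 / (2*pi*0.0979) = 0.406 / 0.6151 = 0.66.
s1 - s2 = 0.66 * 1.9588 = 1.2929 m.

1.2929


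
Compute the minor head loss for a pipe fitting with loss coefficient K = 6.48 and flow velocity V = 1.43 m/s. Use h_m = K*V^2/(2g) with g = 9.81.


Minor loss formula: h_m = K * V^2/(2g).
V^2 = 1.43^2 = 2.0449.
V^2/(2g) = 2.0449 / 19.62 = 0.1042 m.
h_m = 6.48 * 0.1042 = 0.6754 m.

0.6754


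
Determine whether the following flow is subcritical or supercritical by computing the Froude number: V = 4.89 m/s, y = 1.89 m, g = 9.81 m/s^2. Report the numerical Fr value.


The Froude number is defined as Fr = V / sqrt(g*y).
g*y = 9.81 * 1.89 = 18.5409.
sqrt(g*y) = sqrt(18.5409) = 4.3059.
Fr = 4.89 / 4.3059 = 1.1356.
Since Fr > 1, the flow is supercritical.

1.1356


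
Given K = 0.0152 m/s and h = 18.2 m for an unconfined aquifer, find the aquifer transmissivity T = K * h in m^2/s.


Transmissivity is defined as T = K * h.
T = 0.0152 * 18.2
  = 0.2766 m^2/s.

0.2766


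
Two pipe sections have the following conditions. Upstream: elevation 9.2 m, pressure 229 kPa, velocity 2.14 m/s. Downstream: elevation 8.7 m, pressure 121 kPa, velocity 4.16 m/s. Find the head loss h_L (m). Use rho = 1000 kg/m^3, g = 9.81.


Total head at each section: H = z + p/(rho*g) + V^2/(2g).
H1 = 9.2 + 229*1000/(1000*9.81) + 2.14^2/(2*9.81)
   = 9.2 + 23.344 + 0.2334
   = 32.777 m.
H2 = 8.7 + 121*1000/(1000*9.81) + 4.16^2/(2*9.81)
   = 8.7 + 12.334 + 0.882
   = 21.916 m.
h_L = H1 - H2 = 32.777 - 21.916 = 10.861 m.

10.861


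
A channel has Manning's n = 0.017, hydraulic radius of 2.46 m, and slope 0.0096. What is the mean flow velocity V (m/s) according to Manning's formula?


Manning's equation gives V = (1/n) * R^(2/3) * S^(1/2).
First, compute R^(2/3) = 2.46^(2/3) = 1.8223.
Next, S^(1/2) = 0.0096^(1/2) = 0.09798.
Then 1/n = 1/0.017 = 58.82.
V = 58.82 * 1.8223 * 0.09798 = 10.5029 m/s.

10.5029


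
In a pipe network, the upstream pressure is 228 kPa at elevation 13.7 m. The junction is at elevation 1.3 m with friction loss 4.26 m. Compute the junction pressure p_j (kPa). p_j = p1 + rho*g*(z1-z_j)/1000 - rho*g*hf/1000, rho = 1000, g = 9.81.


Junction pressure: p_j = p1 + rho*g*(z1 - z_j)/1000 - rho*g*hf/1000.
Elevation term = 1000*9.81*(13.7 - 1.3)/1000 = 121.644 kPa.
Friction term = 1000*9.81*4.26/1000 = 41.791 kPa.
p_j = 228 + 121.644 - 41.791 = 307.85 kPa.

307.85


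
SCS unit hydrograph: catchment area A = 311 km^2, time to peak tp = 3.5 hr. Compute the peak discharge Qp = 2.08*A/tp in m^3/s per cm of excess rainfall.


SCS formula: Qp = 2.08 * A / tp.
Qp = 2.08 * 311 / 3.5
   = 646.88 / 3.5
   = 184.82 m^3/s per cm.

184.82


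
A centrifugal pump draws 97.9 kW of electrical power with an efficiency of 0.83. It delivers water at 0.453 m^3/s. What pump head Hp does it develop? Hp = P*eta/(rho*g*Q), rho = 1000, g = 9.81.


Pump head formula: Hp = P * eta / (rho * g * Q).
Numerator: P * eta = 97.9 * 1000 * 0.83 = 81257.0 W.
Denominator: rho * g * Q = 1000 * 9.81 * 0.453 = 4443.93.
Hp = 81257.0 / 4443.93 = 18.28 m.

18.28


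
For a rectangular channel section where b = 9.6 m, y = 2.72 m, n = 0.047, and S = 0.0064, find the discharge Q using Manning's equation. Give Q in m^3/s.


For a rectangular channel, the cross-sectional area A = b * y = 9.6 * 2.72 = 26.11 m^2.
The wetted perimeter P = b + 2y = 9.6 + 2*2.72 = 15.04 m.
Hydraulic radius R = A/P = 26.11/15.04 = 1.7362 m.
Velocity V = (1/n)*R^(2/3)*S^(1/2) = (1/0.047)*1.7362^(2/3)*0.0064^(1/2) = 2.4588 m/s.
Discharge Q = A * V = 26.11 * 2.4588 = 64.204 m^3/s.

64.204


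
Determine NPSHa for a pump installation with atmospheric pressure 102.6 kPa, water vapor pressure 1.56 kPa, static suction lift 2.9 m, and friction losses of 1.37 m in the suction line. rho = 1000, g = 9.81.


NPSHa = p_atm/(rho*g) - z_s - hf_s - p_vap/(rho*g).
p_atm/(rho*g) = 102.6*1000 / (1000*9.81) = 10.459 m.
p_vap/(rho*g) = 1.56*1000 / (1000*9.81) = 0.159 m.
NPSHa = 10.459 - 2.9 - 1.37 - 0.159
      = 6.03 m.

6.03


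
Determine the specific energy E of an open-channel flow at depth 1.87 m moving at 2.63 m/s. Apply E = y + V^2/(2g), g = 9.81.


Specific energy E = y + V^2/(2g).
Velocity head = V^2/(2g) = 2.63^2 / (2*9.81) = 6.9169 / 19.62 = 0.3525 m.
E = 1.87 + 0.3525 = 2.2225 m.

2.2225


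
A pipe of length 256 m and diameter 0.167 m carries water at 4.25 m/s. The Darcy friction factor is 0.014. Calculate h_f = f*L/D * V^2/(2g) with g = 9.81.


Darcy-Weisbach equation: h_f = f * (L/D) * V^2/(2g).
f * L/D = 0.014 * 256/0.167 = 21.4611.
V^2/(2g) = 4.25^2 / (2*9.81) = 18.0625 / 19.62 = 0.9206 m.
h_f = 21.4611 * 0.9206 = 19.757 m.

19.757


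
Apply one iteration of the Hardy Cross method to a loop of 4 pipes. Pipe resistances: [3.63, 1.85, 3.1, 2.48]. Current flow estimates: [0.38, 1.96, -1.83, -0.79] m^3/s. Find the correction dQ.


Numerator terms (r*Q*|Q|): 3.63*0.38*|0.38| = 0.5242; 1.85*1.96*|1.96| = 7.107; 3.1*-1.83*|-1.83| = -10.3816; 2.48*-0.79*|-0.79| = -1.5478.
Sum of numerator = -4.2982.
Denominator terms (r*|Q|): 3.63*|0.38| = 1.3794; 1.85*|1.96| = 3.626; 3.1*|-1.83| = 5.673; 2.48*|-0.79| = 1.9592.
2 * sum of denominator = 2 * 12.6376 = 25.2752.
dQ = --4.2982 / 25.2752 = 0.1701 m^3/s.

0.1701


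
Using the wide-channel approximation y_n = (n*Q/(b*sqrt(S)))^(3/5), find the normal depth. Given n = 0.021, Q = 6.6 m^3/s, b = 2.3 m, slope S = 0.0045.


We use the wide-channel approximation y_n = (n*Q/(b*sqrt(S)))^(3/5).
sqrt(S) = sqrt(0.0045) = 0.067082.
Numerator: n*Q = 0.021 * 6.6 = 0.1386.
Denominator: b*sqrt(S) = 2.3 * 0.067082 = 0.154289.
arg = 0.8983.
y_n = 0.8983^(3/5) = 0.9377 m.

0.9377


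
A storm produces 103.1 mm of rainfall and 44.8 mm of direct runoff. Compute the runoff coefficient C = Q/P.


The runoff coefficient C = runoff depth / rainfall depth.
C = 44.8 / 103.1
  = 0.4345.

0.4345


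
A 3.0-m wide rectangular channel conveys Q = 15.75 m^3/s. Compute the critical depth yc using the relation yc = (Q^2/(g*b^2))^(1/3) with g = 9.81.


Using yc = (Q^2 / (g * b^2))^(1/3):
Q^2 = 15.75^2 = 248.06.
g * b^2 = 9.81 * 3.0^2 = 9.81 * 9.0 = 88.29.
Q^2 / (g*b^2) = 248.06 / 88.29 = 2.8096.
yc = 2.8096^(1/3) = 1.4111 m.

1.4111


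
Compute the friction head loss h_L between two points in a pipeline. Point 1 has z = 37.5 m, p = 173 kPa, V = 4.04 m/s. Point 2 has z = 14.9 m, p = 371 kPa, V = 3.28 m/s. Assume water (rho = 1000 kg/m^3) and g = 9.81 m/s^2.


Total head at each section: H = z + p/(rho*g) + V^2/(2g).
H1 = 37.5 + 173*1000/(1000*9.81) + 4.04^2/(2*9.81)
   = 37.5 + 17.635 + 0.8319
   = 55.967 m.
H2 = 14.9 + 371*1000/(1000*9.81) + 3.28^2/(2*9.81)
   = 14.9 + 37.819 + 0.5483
   = 53.267 m.
h_L = H1 - H2 = 55.967 - 53.267 = 2.7 m.

2.7


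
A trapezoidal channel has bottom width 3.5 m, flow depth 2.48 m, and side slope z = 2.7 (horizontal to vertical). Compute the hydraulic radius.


For a trapezoidal section with side slope z:
A = (b + z*y)*y = (3.5 + 2.7*2.48)*2.48 = 25.286 m^2.
P = b + 2*y*sqrt(1 + z^2) = 3.5 + 2*2.48*sqrt(1 + 2.7^2) = 17.781 m.
R = A/P = 25.286 / 17.781 = 1.4221 m.

1.4221


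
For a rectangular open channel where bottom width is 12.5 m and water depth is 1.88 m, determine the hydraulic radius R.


For a rectangular section:
Flow area A = b * y = 12.5 * 1.88 = 23.5 m^2.
Wetted perimeter P = b + 2y = 12.5 + 2*1.88 = 16.26 m.
Hydraulic radius R = A/P = 23.5 / 16.26 = 1.4453 m.

1.4453


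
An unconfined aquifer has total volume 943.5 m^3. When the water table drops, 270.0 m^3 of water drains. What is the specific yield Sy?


Specific yield Sy = Volume drained / Total volume.
Sy = 270.0 / 943.5
   = 0.2862.

0.2862


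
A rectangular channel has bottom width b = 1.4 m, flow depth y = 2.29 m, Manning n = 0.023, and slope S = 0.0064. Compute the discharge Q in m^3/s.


For a rectangular channel, the cross-sectional area A = b * y = 1.4 * 2.29 = 3.21 m^2.
The wetted perimeter P = b + 2y = 1.4 + 2*2.29 = 5.98 m.
Hydraulic radius R = A/P = 3.21/5.98 = 0.5361 m.
Velocity V = (1/n)*R^(2/3)*S^(1/2) = (1/0.023)*0.5361^(2/3)*0.0064^(1/2) = 2.2955 m/s.
Discharge Q = A * V = 3.21 * 2.2955 = 7.359 m^3/s.

7.359


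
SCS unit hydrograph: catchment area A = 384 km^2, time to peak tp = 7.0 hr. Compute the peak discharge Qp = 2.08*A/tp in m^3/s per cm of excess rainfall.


SCS formula: Qp = 2.08 * A / tp.
Qp = 2.08 * 384 / 7.0
   = 798.72 / 7.0
   = 114.1 m^3/s per cm.

114.1


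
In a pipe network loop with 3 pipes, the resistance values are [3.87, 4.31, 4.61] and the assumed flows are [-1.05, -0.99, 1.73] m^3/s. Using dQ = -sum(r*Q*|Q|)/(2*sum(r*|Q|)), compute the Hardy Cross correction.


Numerator terms (r*Q*|Q|): 3.87*-1.05*|-1.05| = -4.2667; 4.31*-0.99*|-0.99| = -4.2242; 4.61*1.73*|1.73| = 13.7973.
Sum of numerator = 5.3064.
Denominator terms (r*|Q|): 3.87*|-1.05| = 4.0635; 4.31*|-0.99| = 4.2669; 4.61*|1.73| = 7.9753.
2 * sum of denominator = 2 * 16.3057 = 32.6114.
dQ = -5.3064 / 32.6114 = -0.1627 m^3/s.

-0.1627


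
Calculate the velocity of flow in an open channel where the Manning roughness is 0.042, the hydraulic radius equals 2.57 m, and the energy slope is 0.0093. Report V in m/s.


Manning's equation gives V = (1/n) * R^(2/3) * S^(1/2).
First, compute R^(2/3) = 2.57^(2/3) = 1.8762.
Next, S^(1/2) = 0.0093^(1/2) = 0.096437.
Then 1/n = 1/0.042 = 23.81.
V = 23.81 * 1.8762 * 0.096437 = 4.3081 m/s.

4.3081


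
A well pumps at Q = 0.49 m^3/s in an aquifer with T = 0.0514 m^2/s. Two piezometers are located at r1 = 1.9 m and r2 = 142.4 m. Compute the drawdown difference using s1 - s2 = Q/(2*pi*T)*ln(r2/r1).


Thiem equation: s1 - s2 = Q/(2*pi*T) * ln(r2/r1).
ln(r2/r1) = ln(142.4/1.9) = 4.3168.
Q/(2*pi*T) = 0.49 / (2*pi*0.0514) = 0.49 / 0.323 = 1.5172.
s1 - s2 = 1.5172 * 4.3168 = 6.5496 m.

6.5496


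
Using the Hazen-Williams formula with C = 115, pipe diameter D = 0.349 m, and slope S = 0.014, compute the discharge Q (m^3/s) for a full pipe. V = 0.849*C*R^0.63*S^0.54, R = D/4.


For a full circular pipe, R = D/4 = 0.349/4 = 0.0872 m.
V = 0.849 * 115 * 0.0872^0.63 * 0.014^0.54
  = 0.849 * 115 * 0.215121 * 0.099749
  = 2.0951 m/s.
Pipe area A = pi*D^2/4 = pi*0.349^2/4 = 0.0957 m^2.
Q = A * V = 0.0957 * 2.0951 = 0.2004 m^3/s.

0.2004


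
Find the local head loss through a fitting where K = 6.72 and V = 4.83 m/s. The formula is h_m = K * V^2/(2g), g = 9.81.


Minor loss formula: h_m = K * V^2/(2g).
V^2 = 4.83^2 = 23.3289.
V^2/(2g) = 23.3289 / 19.62 = 1.189 m.
h_m = 6.72 * 1.189 = 7.9903 m.

7.9903


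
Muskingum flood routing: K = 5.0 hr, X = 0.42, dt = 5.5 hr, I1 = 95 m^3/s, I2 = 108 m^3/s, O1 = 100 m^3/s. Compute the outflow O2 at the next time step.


Muskingum coefficients:
denom = 2*K*(1-X) + dt = 2*5.0*(1-0.42) + 5.5 = 11.3.
C0 = (dt - 2*K*X)/denom = (5.5 - 2*5.0*0.42)/11.3 = 0.115.
C1 = (dt + 2*K*X)/denom = (5.5 + 2*5.0*0.42)/11.3 = 0.8584.
C2 = (2*K*(1-X) - dt)/denom = 0.0265.
O2 = C0*I2 + C1*I1 + C2*O1
   = 0.115*108 + 0.8584*95 + 0.0265*100
   = 96.63 m^3/s.

96.63


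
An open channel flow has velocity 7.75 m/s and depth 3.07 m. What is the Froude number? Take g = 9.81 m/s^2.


The Froude number is defined as Fr = V / sqrt(g*y).
g*y = 9.81 * 3.07 = 30.1167.
sqrt(g*y) = sqrt(30.1167) = 5.4879.
Fr = 7.75 / 5.4879 = 1.4122.

1.4122


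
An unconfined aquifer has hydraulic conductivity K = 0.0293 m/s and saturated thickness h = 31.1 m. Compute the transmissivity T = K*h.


Transmissivity is defined as T = K * h.
T = 0.0293 * 31.1
  = 0.9112 m^2/s.

0.9112


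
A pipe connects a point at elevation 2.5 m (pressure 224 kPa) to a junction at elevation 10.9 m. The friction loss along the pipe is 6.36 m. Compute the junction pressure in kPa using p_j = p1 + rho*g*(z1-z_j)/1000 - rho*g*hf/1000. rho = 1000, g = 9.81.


Junction pressure: p_j = p1 + rho*g*(z1 - z_j)/1000 - rho*g*hf/1000.
Elevation term = 1000*9.81*(2.5 - 10.9)/1000 = -82.404 kPa.
Friction term = 1000*9.81*6.36/1000 = 62.392 kPa.
p_j = 224 + -82.404 - 62.392 = 79.2 kPa.

79.2


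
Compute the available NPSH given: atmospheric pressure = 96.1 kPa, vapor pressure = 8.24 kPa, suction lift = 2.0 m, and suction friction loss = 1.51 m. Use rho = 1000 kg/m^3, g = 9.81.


NPSHa = p_atm/(rho*g) - z_s - hf_s - p_vap/(rho*g).
p_atm/(rho*g) = 96.1*1000 / (1000*9.81) = 9.796 m.
p_vap/(rho*g) = 8.24*1000 / (1000*9.81) = 0.84 m.
NPSHa = 9.796 - 2.0 - 1.51 - 0.84
      = 5.45 m.

5.45


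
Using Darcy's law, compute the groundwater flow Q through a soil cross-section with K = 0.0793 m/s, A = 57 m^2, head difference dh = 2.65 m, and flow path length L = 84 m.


Darcy's law: Q = K * A * i, where i = dh/L.
Hydraulic gradient i = 2.65 / 84 = 0.031548.
Q = 0.0793 * 57 * 0.031548
  = 0.1426 m^3/s.

0.1426


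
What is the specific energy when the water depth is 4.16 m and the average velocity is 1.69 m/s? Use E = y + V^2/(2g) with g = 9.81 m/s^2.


Specific energy E = y + V^2/(2g).
Velocity head = V^2/(2g) = 1.69^2 / (2*9.81) = 2.8561 / 19.62 = 0.1456 m.
E = 4.16 + 0.1456 = 4.3056 m.

4.3056


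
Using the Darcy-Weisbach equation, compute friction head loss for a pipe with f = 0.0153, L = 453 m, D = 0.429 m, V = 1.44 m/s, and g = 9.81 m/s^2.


Darcy-Weisbach equation: h_f = f * (L/D) * V^2/(2g).
f * L/D = 0.0153 * 453/0.429 = 16.1559.
V^2/(2g) = 1.44^2 / (2*9.81) = 2.0736 / 19.62 = 0.1057 m.
h_f = 16.1559 * 0.1057 = 1.707 m.

1.707


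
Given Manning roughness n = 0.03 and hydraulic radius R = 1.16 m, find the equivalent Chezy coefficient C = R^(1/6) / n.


The Chezy coefficient relates to Manning's n through C = R^(1/6) / n.
R^(1/6) = 1.16^(1/6) = 1.025045.
C = 1.025045 / 0.03 = 34.17 m^(1/2)/s.

34.17


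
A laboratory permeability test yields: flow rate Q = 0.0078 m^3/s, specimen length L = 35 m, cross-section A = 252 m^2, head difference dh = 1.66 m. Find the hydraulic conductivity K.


From K = Q*L / (A*dh):
Numerator: Q*L = 0.0078 * 35 = 0.273.
Denominator: A*dh = 252 * 1.66 = 418.32.
K = 0.273 / 418.32 = 0.000653 m/s.

0.000653


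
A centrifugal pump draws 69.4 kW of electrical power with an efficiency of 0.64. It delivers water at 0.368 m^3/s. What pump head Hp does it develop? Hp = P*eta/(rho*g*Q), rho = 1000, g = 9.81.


Pump head formula: Hp = P * eta / (rho * g * Q).
Numerator: P * eta = 69.4 * 1000 * 0.64 = 44416.0 W.
Denominator: rho * g * Q = 1000 * 9.81 * 0.368 = 3610.08.
Hp = 44416.0 / 3610.08 = 12.3 m.

12.3


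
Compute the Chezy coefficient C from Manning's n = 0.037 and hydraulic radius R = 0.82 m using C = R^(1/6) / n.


The Chezy coefficient relates to Manning's n through C = R^(1/6) / n.
R^(1/6) = 0.82^(1/6) = 0.967466.
C = 0.967466 / 0.037 = 26.15 m^(1/2)/s.

26.15


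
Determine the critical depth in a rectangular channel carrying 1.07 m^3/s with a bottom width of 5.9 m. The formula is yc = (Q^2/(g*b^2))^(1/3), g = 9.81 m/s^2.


Using yc = (Q^2 / (g * b^2))^(1/3):
Q^2 = 1.07^2 = 1.14.
g * b^2 = 9.81 * 5.9^2 = 9.81 * 34.81 = 341.49.
Q^2 / (g*b^2) = 1.14 / 341.49 = 0.0033.
yc = 0.0033^(1/3) = 0.1497 m.

0.1497


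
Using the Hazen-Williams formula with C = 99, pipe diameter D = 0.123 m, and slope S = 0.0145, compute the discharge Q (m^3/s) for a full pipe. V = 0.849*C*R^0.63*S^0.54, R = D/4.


For a full circular pipe, R = D/4 = 0.123/4 = 0.0307 m.
V = 0.849 * 99 * 0.0307^0.63 * 0.0145^0.54
  = 0.849 * 99 * 0.111517 * 0.101657
  = 0.9528 m/s.
Pipe area A = pi*D^2/4 = pi*0.123^2/4 = 0.0119 m^2.
Q = A * V = 0.0119 * 0.9528 = 0.0113 m^3/s.

0.0113


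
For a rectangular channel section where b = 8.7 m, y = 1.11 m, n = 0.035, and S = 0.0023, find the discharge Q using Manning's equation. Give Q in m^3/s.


For a rectangular channel, the cross-sectional area A = b * y = 8.7 * 1.11 = 9.66 m^2.
The wetted perimeter P = b + 2y = 8.7 + 2*1.11 = 10.92 m.
Hydraulic radius R = A/P = 9.66/10.92 = 0.8843 m.
Velocity V = (1/n)*R^(2/3)*S^(1/2) = (1/0.035)*0.8843^(2/3)*0.0023^(1/2) = 1.2624 m/s.
Discharge Q = A * V = 9.66 * 1.2624 = 12.191 m^3/s.

12.191


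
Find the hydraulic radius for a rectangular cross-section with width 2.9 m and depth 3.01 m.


For a rectangular section:
Flow area A = b * y = 2.9 * 3.01 = 8.73 m^2.
Wetted perimeter P = b + 2y = 2.9 + 2*3.01 = 8.92 m.
Hydraulic radius R = A/P = 8.73 / 8.92 = 0.9786 m.

0.9786


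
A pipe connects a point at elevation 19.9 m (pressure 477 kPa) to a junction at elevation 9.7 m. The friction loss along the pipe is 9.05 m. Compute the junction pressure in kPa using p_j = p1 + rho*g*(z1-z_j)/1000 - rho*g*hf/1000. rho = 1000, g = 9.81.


Junction pressure: p_j = p1 + rho*g*(z1 - z_j)/1000 - rho*g*hf/1000.
Elevation term = 1000*9.81*(19.9 - 9.7)/1000 = 100.062 kPa.
Friction term = 1000*9.81*9.05/1000 = 88.781 kPa.
p_j = 477 + 100.062 - 88.781 = 488.28 kPa.

488.28


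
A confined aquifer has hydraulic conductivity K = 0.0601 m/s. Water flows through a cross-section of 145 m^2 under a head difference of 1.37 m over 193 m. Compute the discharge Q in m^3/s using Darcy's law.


Darcy's law: Q = K * A * i, where i = dh/L.
Hydraulic gradient i = 1.37 / 193 = 0.007098.
Q = 0.0601 * 145 * 0.007098
  = 0.0619 m^3/s.

0.0619


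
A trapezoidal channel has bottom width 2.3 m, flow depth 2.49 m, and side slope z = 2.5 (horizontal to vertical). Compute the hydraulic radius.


For a trapezoidal section with side slope z:
A = (b + z*y)*y = (2.3 + 2.5*2.49)*2.49 = 21.227 m^2.
P = b + 2*y*sqrt(1 + z^2) = 2.3 + 2*2.49*sqrt(1 + 2.5^2) = 15.709 m.
R = A/P = 21.227 / 15.709 = 1.3513 m.

1.3513


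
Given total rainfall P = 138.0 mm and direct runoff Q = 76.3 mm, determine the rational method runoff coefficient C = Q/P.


The runoff coefficient C = runoff depth / rainfall depth.
C = 76.3 / 138.0
  = 0.5529.

0.5529


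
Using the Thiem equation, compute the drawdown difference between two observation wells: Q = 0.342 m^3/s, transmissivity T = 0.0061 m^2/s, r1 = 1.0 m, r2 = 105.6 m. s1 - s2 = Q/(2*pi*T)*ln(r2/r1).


Thiem equation: s1 - s2 = Q/(2*pi*T) * ln(r2/r1).
ln(r2/r1) = ln(105.6/1.0) = 4.6597.
Q/(2*pi*T) = 0.342 / (2*pi*0.0061) = 0.342 / 0.0383 = 8.9231.
s1 - s2 = 8.9231 * 4.6597 = 41.5787 m.

41.5787


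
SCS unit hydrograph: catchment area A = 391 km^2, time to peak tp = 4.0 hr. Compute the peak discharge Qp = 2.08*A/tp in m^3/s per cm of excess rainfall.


SCS formula: Qp = 2.08 * A / tp.
Qp = 2.08 * 391 / 4.0
   = 813.28 / 4.0
   = 203.32 m^3/s per cm.

203.32


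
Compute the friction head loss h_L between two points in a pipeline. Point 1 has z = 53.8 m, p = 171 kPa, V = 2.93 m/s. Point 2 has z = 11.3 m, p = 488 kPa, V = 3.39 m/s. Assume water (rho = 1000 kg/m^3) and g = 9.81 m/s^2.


Total head at each section: H = z + p/(rho*g) + V^2/(2g).
H1 = 53.8 + 171*1000/(1000*9.81) + 2.93^2/(2*9.81)
   = 53.8 + 17.431 + 0.4376
   = 71.669 m.
H2 = 11.3 + 488*1000/(1000*9.81) + 3.39^2/(2*9.81)
   = 11.3 + 49.745 + 0.5857
   = 61.631 m.
h_L = H1 - H2 = 71.669 - 61.631 = 10.038 m.

10.038


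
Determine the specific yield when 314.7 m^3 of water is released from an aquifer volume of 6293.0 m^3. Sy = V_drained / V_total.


Specific yield Sy = Volume drained / Total volume.
Sy = 314.7 / 6293.0
   = 0.05.

0.05


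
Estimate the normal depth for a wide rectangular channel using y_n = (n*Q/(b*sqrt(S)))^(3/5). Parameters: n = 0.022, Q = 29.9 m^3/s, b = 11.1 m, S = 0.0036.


We use the wide-channel approximation y_n = (n*Q/(b*sqrt(S)))^(3/5).
sqrt(S) = sqrt(0.0036) = 0.06.
Numerator: n*Q = 0.022 * 29.9 = 0.6578.
Denominator: b*sqrt(S) = 11.1 * 0.06 = 0.666.
arg = 0.9877.
y_n = 0.9877^(3/5) = 0.9926 m.

0.9926


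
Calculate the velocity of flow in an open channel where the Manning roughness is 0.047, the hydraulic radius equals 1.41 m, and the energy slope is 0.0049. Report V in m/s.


Manning's equation gives V = (1/n) * R^(2/3) * S^(1/2).
First, compute R^(2/3) = 1.41^(2/3) = 1.2574.
Next, S^(1/2) = 0.0049^(1/2) = 0.07.
Then 1/n = 1/0.047 = 21.28.
V = 21.28 * 1.2574 * 0.07 = 1.8727 m/s.

1.8727


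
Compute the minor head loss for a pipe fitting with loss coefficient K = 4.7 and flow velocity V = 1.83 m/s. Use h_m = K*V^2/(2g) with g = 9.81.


Minor loss formula: h_m = K * V^2/(2g).
V^2 = 1.83^2 = 3.3489.
V^2/(2g) = 3.3489 / 19.62 = 0.1707 m.
h_m = 4.7 * 0.1707 = 0.8022 m.

0.8022


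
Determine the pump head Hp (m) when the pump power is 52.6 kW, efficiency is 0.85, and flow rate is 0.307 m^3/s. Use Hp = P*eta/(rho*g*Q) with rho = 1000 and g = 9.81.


Pump head formula: Hp = P * eta / (rho * g * Q).
Numerator: P * eta = 52.6 * 1000 * 0.85 = 44710.0 W.
Denominator: rho * g * Q = 1000 * 9.81 * 0.307 = 3011.67.
Hp = 44710.0 / 3011.67 = 14.85 m.

14.85


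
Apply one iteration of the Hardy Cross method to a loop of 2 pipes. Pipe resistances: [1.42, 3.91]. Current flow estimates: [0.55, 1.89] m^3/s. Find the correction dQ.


Numerator terms (r*Q*|Q|): 1.42*0.55*|0.55| = 0.4296; 3.91*1.89*|1.89| = 13.9669.
Sum of numerator = 14.3965.
Denominator terms (r*|Q|): 1.42*|0.55| = 0.781; 3.91*|1.89| = 7.3899.
2 * sum of denominator = 2 * 8.1709 = 16.3418.
dQ = -14.3965 / 16.3418 = -0.881 m^3/s.

-0.881


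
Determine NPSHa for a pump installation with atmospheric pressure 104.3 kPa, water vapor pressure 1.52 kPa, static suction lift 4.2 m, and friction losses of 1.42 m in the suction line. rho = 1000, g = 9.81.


NPSHa = p_atm/(rho*g) - z_s - hf_s - p_vap/(rho*g).
p_atm/(rho*g) = 104.3*1000 / (1000*9.81) = 10.632 m.
p_vap/(rho*g) = 1.52*1000 / (1000*9.81) = 0.155 m.
NPSHa = 10.632 - 4.2 - 1.42 - 0.155
      = 4.86 m.

4.86


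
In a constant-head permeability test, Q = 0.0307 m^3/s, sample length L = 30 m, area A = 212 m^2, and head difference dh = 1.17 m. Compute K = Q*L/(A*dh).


From K = Q*L / (A*dh):
Numerator: Q*L = 0.0307 * 30 = 0.921.
Denominator: A*dh = 212 * 1.17 = 248.04.
K = 0.921 / 248.04 = 0.003713 m/s.

0.003713


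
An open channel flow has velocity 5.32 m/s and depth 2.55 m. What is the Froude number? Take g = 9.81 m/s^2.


The Froude number is defined as Fr = V / sqrt(g*y).
g*y = 9.81 * 2.55 = 25.0155.
sqrt(g*y) = sqrt(25.0155) = 5.0015.
Fr = 5.32 / 5.0015 = 1.0637.

1.0637


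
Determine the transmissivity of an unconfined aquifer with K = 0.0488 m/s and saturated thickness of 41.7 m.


Transmissivity is defined as T = K * h.
T = 0.0488 * 41.7
  = 2.035 m^2/s.

2.035


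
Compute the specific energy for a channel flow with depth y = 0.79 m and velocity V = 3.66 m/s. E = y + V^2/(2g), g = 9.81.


Specific energy E = y + V^2/(2g).
Velocity head = V^2/(2g) = 3.66^2 / (2*9.81) = 13.3956 / 19.62 = 0.6828 m.
E = 0.79 + 0.6828 = 1.4728 m.

1.4728


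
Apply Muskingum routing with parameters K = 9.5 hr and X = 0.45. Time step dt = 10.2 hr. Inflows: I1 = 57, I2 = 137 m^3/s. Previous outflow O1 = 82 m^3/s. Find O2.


Muskingum coefficients:
denom = 2*K*(1-X) + dt = 2*9.5*(1-0.45) + 10.2 = 20.65.
C0 = (dt - 2*K*X)/denom = (10.2 - 2*9.5*0.45)/20.65 = 0.0799.
C1 = (dt + 2*K*X)/denom = (10.2 + 2*9.5*0.45)/20.65 = 0.908.
C2 = (2*K*(1-X) - dt)/denom = 0.0121.
O2 = C0*I2 + C1*I1 + C2*O1
   = 0.0799*137 + 0.908*57 + 0.0121*82
   = 63.69 m^3/s.

63.69


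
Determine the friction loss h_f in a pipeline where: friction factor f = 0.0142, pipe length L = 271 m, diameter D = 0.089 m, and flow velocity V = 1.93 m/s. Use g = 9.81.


Darcy-Weisbach equation: h_f = f * (L/D) * V^2/(2g).
f * L/D = 0.0142 * 271/0.089 = 43.2382.
V^2/(2g) = 1.93^2 / (2*9.81) = 3.7249 / 19.62 = 0.1899 m.
h_f = 43.2382 * 0.1899 = 8.209 m.

8.209


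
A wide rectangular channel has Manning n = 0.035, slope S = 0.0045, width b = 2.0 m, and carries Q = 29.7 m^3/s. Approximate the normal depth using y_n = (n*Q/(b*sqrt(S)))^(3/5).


We use the wide-channel approximation y_n = (n*Q/(b*sqrt(S)))^(3/5).
sqrt(S) = sqrt(0.0045) = 0.067082.
Numerator: n*Q = 0.035 * 29.7 = 1.0395.
Denominator: b*sqrt(S) = 2.0 * 0.067082 = 0.134164.
arg = 7.748.
y_n = 7.748^(3/5) = 3.416 m.

3.416


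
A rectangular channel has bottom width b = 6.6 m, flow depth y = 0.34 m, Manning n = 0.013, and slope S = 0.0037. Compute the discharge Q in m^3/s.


For a rectangular channel, the cross-sectional area A = b * y = 6.6 * 0.34 = 2.24 m^2.
The wetted perimeter P = b + 2y = 6.6 + 2*0.34 = 7.28 m.
Hydraulic radius R = A/P = 2.24/7.28 = 0.3082 m.
Velocity V = (1/n)*R^(2/3)*S^(1/2) = (1/0.013)*0.3082^(2/3)*0.0037^(1/2) = 2.1351 m/s.
Discharge Q = A * V = 2.24 * 2.1351 = 4.791 m^3/s.

4.791


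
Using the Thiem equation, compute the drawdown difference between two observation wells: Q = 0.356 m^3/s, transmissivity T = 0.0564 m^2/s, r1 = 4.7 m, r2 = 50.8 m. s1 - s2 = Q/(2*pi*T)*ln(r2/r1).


Thiem equation: s1 - s2 = Q/(2*pi*T) * ln(r2/r1).
ln(r2/r1) = ln(50.8/4.7) = 2.3803.
Q/(2*pi*T) = 0.356 / (2*pi*0.0564) = 0.356 / 0.3544 = 1.0046.
s1 - s2 = 1.0046 * 2.3803 = 2.3913 m.

2.3913


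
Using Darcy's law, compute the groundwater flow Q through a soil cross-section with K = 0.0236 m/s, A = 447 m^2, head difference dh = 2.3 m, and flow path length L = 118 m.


Darcy's law: Q = K * A * i, where i = dh/L.
Hydraulic gradient i = 2.3 / 118 = 0.019492.
Q = 0.0236 * 447 * 0.019492
  = 0.2056 m^3/s.

0.2056


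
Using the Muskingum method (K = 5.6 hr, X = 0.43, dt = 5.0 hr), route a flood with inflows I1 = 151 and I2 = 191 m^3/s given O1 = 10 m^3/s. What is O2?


Muskingum coefficients:
denom = 2*K*(1-X) + dt = 2*5.6*(1-0.43) + 5.0 = 11.384.
C0 = (dt - 2*K*X)/denom = (5.0 - 2*5.6*0.43)/11.384 = 0.0162.
C1 = (dt + 2*K*X)/denom = (5.0 + 2*5.6*0.43)/11.384 = 0.8623.
C2 = (2*K*(1-X) - dt)/denom = 0.1216.
O2 = C0*I2 + C1*I1 + C2*O1
   = 0.0162*191 + 0.8623*151 + 0.1216*10
   = 134.5 m^3/s.

134.5


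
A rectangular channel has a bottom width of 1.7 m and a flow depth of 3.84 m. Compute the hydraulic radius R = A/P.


For a rectangular section:
Flow area A = b * y = 1.7 * 3.84 = 6.53 m^2.
Wetted perimeter P = b + 2y = 1.7 + 2*3.84 = 9.38 m.
Hydraulic radius R = A/P = 6.53 / 9.38 = 0.6959 m.

0.6959


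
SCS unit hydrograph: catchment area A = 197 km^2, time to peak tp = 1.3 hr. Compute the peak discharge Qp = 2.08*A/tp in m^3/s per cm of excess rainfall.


SCS formula: Qp = 2.08 * A / tp.
Qp = 2.08 * 197 / 1.3
   = 409.76 / 1.3
   = 315.2 m^3/s per cm.

315.2


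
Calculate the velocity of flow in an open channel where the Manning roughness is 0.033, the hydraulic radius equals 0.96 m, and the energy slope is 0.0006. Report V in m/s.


Manning's equation gives V = (1/n) * R^(2/3) * S^(1/2).
First, compute R^(2/3) = 0.96^(2/3) = 0.9732.
Next, S^(1/2) = 0.0006^(1/2) = 0.024495.
Then 1/n = 1/0.033 = 30.3.
V = 30.3 * 0.9732 * 0.024495 = 0.7223 m/s.

0.7223


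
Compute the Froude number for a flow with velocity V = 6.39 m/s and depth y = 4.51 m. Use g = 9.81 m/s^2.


The Froude number is defined as Fr = V / sqrt(g*y).
g*y = 9.81 * 4.51 = 44.2431.
sqrt(g*y) = sqrt(44.2431) = 6.6515.
Fr = 6.39 / 6.6515 = 0.9607.

0.9607


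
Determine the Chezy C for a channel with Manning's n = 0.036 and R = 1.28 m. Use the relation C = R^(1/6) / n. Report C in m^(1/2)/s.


The Chezy coefficient relates to Manning's n through C = R^(1/6) / n.
R^(1/6) = 1.28^(1/6) = 1.042001.
C = 1.042001 / 0.036 = 28.94 m^(1/2)/s.

28.94


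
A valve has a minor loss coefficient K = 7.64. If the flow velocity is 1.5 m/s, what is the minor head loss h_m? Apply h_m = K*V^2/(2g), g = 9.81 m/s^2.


Minor loss formula: h_m = K * V^2/(2g).
V^2 = 1.5^2 = 2.25.
V^2/(2g) = 2.25 / 19.62 = 0.1147 m.
h_m = 7.64 * 0.1147 = 0.8761 m.

0.8761


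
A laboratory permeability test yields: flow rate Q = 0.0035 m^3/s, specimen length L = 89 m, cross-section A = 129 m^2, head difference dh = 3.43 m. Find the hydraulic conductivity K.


From K = Q*L / (A*dh):
Numerator: Q*L = 0.0035 * 89 = 0.3115.
Denominator: A*dh = 129 * 3.43 = 442.47.
K = 0.3115 / 442.47 = 0.000704 m/s.

0.000704


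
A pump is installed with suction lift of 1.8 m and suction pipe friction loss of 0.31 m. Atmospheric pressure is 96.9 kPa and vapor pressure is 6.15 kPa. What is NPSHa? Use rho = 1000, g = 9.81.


NPSHa = p_atm/(rho*g) - z_s - hf_s - p_vap/(rho*g).
p_atm/(rho*g) = 96.9*1000 / (1000*9.81) = 9.878 m.
p_vap/(rho*g) = 6.15*1000 / (1000*9.81) = 0.627 m.
NPSHa = 9.878 - 1.8 - 0.31 - 0.627
      = 7.14 m.

7.14


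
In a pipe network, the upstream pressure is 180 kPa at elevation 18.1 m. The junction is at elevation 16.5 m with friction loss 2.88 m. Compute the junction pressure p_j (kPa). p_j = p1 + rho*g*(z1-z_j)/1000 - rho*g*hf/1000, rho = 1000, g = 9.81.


Junction pressure: p_j = p1 + rho*g*(z1 - z_j)/1000 - rho*g*hf/1000.
Elevation term = 1000*9.81*(18.1 - 16.5)/1000 = 15.696 kPa.
Friction term = 1000*9.81*2.88/1000 = 28.253 kPa.
p_j = 180 + 15.696 - 28.253 = 167.44 kPa.

167.44


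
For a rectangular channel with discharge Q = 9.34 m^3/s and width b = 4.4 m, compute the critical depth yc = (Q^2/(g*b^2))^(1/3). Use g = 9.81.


Using yc = (Q^2 / (g * b^2))^(1/3):
Q^2 = 9.34^2 = 87.24.
g * b^2 = 9.81 * 4.4^2 = 9.81 * 19.36 = 189.92.
Q^2 / (g*b^2) = 87.24 / 189.92 = 0.4594.
yc = 0.4594^(1/3) = 0.7716 m.

0.7716


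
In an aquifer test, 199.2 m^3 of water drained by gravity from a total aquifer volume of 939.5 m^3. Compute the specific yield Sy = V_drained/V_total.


Specific yield Sy = Volume drained / Total volume.
Sy = 199.2 / 939.5
   = 0.212.

0.212


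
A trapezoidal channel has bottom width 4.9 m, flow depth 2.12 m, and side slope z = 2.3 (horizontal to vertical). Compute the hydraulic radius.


For a trapezoidal section with side slope z:
A = (b + z*y)*y = (4.9 + 2.3*2.12)*2.12 = 20.725 m^2.
P = b + 2*y*sqrt(1 + z^2) = 4.9 + 2*2.12*sqrt(1 + 2.3^2) = 15.534 m.
R = A/P = 20.725 / 15.534 = 1.3342 m.

1.3342


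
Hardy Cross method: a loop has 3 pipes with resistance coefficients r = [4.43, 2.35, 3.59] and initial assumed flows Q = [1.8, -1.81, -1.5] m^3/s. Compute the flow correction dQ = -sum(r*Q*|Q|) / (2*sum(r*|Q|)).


Numerator terms (r*Q*|Q|): 4.43*1.8*|1.8| = 14.3532; 2.35*-1.81*|-1.81| = -7.6988; 3.59*-1.5*|-1.5| = -8.0775.
Sum of numerator = -1.4231.
Denominator terms (r*|Q|): 4.43*|1.8| = 7.974; 2.35*|-1.81| = 4.2535; 3.59*|-1.5| = 5.385.
2 * sum of denominator = 2 * 17.6125 = 35.225.
dQ = --1.4231 / 35.225 = 0.0404 m^3/s.

0.0404


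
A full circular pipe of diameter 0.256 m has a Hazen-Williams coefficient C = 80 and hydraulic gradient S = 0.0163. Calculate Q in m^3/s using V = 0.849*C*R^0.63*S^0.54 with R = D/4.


For a full circular pipe, R = D/4 = 0.256/4 = 0.064 m.
V = 0.849 * 80 * 0.064^0.63 * 0.0163^0.54
  = 0.849 * 80 * 0.176967 * 0.108288
  = 1.3016 m/s.
Pipe area A = pi*D^2/4 = pi*0.256^2/4 = 0.0515 m^2.
Q = A * V = 0.0515 * 1.3016 = 0.067 m^3/s.

0.067


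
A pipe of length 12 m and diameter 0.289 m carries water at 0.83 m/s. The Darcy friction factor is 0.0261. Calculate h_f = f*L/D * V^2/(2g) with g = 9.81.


Darcy-Weisbach equation: h_f = f * (L/D) * V^2/(2g).
f * L/D = 0.0261 * 12/0.289 = 1.0837.
V^2/(2g) = 0.83^2 / (2*9.81) = 0.6889 / 19.62 = 0.0351 m.
h_f = 1.0837 * 0.0351 = 0.038 m.

0.038


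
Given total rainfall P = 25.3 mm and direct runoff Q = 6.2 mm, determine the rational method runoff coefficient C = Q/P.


The runoff coefficient C = runoff depth / rainfall depth.
C = 6.2 / 25.3
  = 0.2451.

0.2451


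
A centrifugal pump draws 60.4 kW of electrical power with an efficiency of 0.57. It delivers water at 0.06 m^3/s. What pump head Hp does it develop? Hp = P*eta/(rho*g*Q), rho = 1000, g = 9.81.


Pump head formula: Hp = P * eta / (rho * g * Q).
Numerator: P * eta = 60.4 * 1000 * 0.57 = 34428.0 W.
Denominator: rho * g * Q = 1000 * 9.81 * 0.06 = 588.6.
Hp = 34428.0 / 588.6 = 58.49 m.

58.49


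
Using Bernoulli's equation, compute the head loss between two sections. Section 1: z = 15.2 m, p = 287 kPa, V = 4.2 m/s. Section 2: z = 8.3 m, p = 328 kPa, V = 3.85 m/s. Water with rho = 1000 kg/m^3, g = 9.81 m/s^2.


Total head at each section: H = z + p/(rho*g) + V^2/(2g).
H1 = 15.2 + 287*1000/(1000*9.81) + 4.2^2/(2*9.81)
   = 15.2 + 29.256 + 0.8991
   = 45.355 m.
H2 = 8.3 + 328*1000/(1000*9.81) + 3.85^2/(2*9.81)
   = 8.3 + 33.435 + 0.7555
   = 42.491 m.
h_L = H1 - H2 = 45.355 - 42.491 = 2.864 m.

2.864


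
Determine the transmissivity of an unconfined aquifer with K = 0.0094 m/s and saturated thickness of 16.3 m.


Transmissivity is defined as T = K * h.
T = 0.0094 * 16.3
  = 0.1532 m^2/s.

0.1532


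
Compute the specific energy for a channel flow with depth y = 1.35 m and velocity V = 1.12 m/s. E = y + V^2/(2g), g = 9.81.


Specific energy E = y + V^2/(2g).
Velocity head = V^2/(2g) = 1.12^2 / (2*9.81) = 1.2544 / 19.62 = 0.0639 m.
E = 1.35 + 0.0639 = 1.4139 m.

1.4139


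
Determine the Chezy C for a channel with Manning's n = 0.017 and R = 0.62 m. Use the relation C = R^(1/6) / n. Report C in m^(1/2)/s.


The Chezy coefficient relates to Manning's n through C = R^(1/6) / n.
R^(1/6) = 0.62^(1/6) = 0.923419.
C = 0.923419 / 0.017 = 54.32 m^(1/2)/s.

54.32


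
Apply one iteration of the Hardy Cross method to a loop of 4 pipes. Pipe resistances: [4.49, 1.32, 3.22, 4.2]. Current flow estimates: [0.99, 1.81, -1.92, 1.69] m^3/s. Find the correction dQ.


Numerator terms (r*Q*|Q|): 4.49*0.99*|0.99| = 4.4006; 1.32*1.81*|1.81| = 4.3245; 3.22*-1.92*|-1.92| = -11.8702; 4.2*1.69*|1.69| = 11.9956.
Sum of numerator = 8.8505.
Denominator terms (r*|Q|): 4.49*|0.99| = 4.4451; 1.32*|1.81| = 2.3892; 3.22*|-1.92| = 6.1824; 4.2*|1.69| = 7.098.
2 * sum of denominator = 2 * 20.1147 = 40.2294.
dQ = -8.8505 / 40.2294 = -0.22 m^3/s.

-0.22


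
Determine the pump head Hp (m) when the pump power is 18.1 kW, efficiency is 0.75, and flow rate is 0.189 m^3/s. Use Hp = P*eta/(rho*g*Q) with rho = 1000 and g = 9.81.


Pump head formula: Hp = P * eta / (rho * g * Q).
Numerator: P * eta = 18.1 * 1000 * 0.75 = 13575.0 W.
Denominator: rho * g * Q = 1000 * 9.81 * 0.189 = 1854.09.
Hp = 13575.0 / 1854.09 = 7.32 m.

7.32


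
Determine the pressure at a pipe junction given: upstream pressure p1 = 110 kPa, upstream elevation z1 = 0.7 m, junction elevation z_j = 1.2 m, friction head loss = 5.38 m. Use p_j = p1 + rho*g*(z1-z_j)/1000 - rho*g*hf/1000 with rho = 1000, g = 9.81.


Junction pressure: p_j = p1 + rho*g*(z1 - z_j)/1000 - rho*g*hf/1000.
Elevation term = 1000*9.81*(0.7 - 1.2)/1000 = -4.905 kPa.
Friction term = 1000*9.81*5.38/1000 = 52.778 kPa.
p_j = 110 + -4.905 - 52.778 = 52.32 kPa.

52.32


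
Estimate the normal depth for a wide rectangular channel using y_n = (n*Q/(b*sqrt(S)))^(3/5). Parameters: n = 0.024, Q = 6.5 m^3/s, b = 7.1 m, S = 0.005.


We use the wide-channel approximation y_n = (n*Q/(b*sqrt(S)))^(3/5).
sqrt(S) = sqrt(0.005) = 0.070711.
Numerator: n*Q = 0.024 * 6.5 = 0.156.
Denominator: b*sqrt(S) = 7.1 * 0.070711 = 0.502048.
arg = 0.3107.
y_n = 0.3107^(3/5) = 0.4959 m.

0.4959


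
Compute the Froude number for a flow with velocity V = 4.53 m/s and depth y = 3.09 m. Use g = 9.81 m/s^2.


The Froude number is defined as Fr = V / sqrt(g*y).
g*y = 9.81 * 3.09 = 30.3129.
sqrt(g*y) = sqrt(30.3129) = 5.5057.
Fr = 4.53 / 5.5057 = 0.8228.

0.8228


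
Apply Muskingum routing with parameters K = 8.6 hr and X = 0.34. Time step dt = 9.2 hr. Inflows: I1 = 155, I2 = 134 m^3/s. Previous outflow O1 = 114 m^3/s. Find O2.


Muskingum coefficients:
denom = 2*K*(1-X) + dt = 2*8.6*(1-0.34) + 9.2 = 20.552.
C0 = (dt - 2*K*X)/denom = (9.2 - 2*8.6*0.34)/20.552 = 0.1631.
C1 = (dt + 2*K*X)/denom = (9.2 + 2*8.6*0.34)/20.552 = 0.7322.
C2 = (2*K*(1-X) - dt)/denom = 0.1047.
O2 = C0*I2 + C1*I1 + C2*O1
   = 0.1631*134 + 0.7322*155 + 0.1047*114
   = 147.28 m^3/s.

147.28


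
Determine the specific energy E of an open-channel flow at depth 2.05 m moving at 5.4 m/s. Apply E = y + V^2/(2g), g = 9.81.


Specific energy E = y + V^2/(2g).
Velocity head = V^2/(2g) = 5.4^2 / (2*9.81) = 29.16 / 19.62 = 1.4862 m.
E = 2.05 + 1.4862 = 3.5362 m.

3.5362
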